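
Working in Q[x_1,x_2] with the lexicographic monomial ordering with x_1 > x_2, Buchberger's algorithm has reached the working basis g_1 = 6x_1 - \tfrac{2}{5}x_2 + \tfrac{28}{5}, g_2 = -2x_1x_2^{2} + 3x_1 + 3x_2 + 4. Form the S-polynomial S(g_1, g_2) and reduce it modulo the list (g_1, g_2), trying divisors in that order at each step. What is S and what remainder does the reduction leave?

S(g_1, g_2) = \tfrac{3}{2}x_1 - \tfrac{1}{15}x_2^{3} + \tfrac{14}{15}x_2^{2} + \tfrac{3}{2}x_2 + 2; remainder on division = -\tfrac{1}{15}x_2^{3} + \tfrac{14}{15}x_2^{2} + \tfrac{8}{5}x_2 + \tfrac{3}{5}.

lcm(LM(g_1), LM(g_2)) = x_1x_2^{2}.
S = (lcm/LT(g_1))·g_1 − (lcm/LT(g_2))·g_2 = \tfrac{3}{2}x_1 - \tfrac{1}{15}x_2^{3} + \tfrac{14}{15}x_2^{2} + \tfrac{3}{2}x_2 + 2.
Reduce S modulo (g_1, g_2) in that order:
  leading term x_1: subtract (\tfrac{1}{4})·g_1 from \tfrac{3}{2}x_1 - \tfrac{1}{15}x_2^{3} + \tfrac{14}{15}x_2^{2} + \tfrac{3}{2}x_2 + 2 → -\tfrac{1}{15}x_2^{3} + \tfrac{14}{15}x_2^{2} + \tfrac{8}{5}x_2 + \tfrac{3}{5}
  leading term x_2^{3}: no divisor's leading term divides it; move -\tfrac{1}{15}x_2^{3} to the remainder.
  leading term x_2^{2}: no divisor's leading term divides it; move \tfrac{14}{15}x_2^{2} to the remainder.
  leading term x_2: no divisor's leading term divides it; move \tfrac{8}{5}x_2 to the remainder.
  leading term 1: no divisor's leading term divides it; move \tfrac{3}{5} to the remainder.
The remainder -\tfrac{1}{15}x_2^{3} + \tfrac{14}{15}x_2^{2} + \tfrac{8}{5}x_2 + \tfrac{3}{5} is nonzero, so it would be added as the next basis element.
This is the inner loop of Buchberger's algorithm — each nonzero remainder becomes a new basis element.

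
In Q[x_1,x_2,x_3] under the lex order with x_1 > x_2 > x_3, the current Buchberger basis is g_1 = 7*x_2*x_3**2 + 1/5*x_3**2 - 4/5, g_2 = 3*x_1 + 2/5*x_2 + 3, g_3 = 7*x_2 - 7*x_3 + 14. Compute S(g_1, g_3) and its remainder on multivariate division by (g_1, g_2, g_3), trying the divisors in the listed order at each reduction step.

S(g_1, g_3) = x_3**3 - 69/35*x_3**2 - 4/35; remainder on division = x_3**3 - 69/35*x_3**2 - 4/35.

lcm(LM(g_1), LM(g_3)) = x_2*x_3**2.
S = (lcm/LT(g_1))·g_1 − (lcm/LT(g_3))·g_3 = x_3**3 - 69/35*x_3**2 - 4/35.
Reduce S modulo (g_1, g_2, g_3) in that order:
  leading term x_3**3: no divisor's leading term divides it; move x_3**3 to the remainder.
  leading term x_3**2: no divisor's leading term divides it; move -69/35*x_3**2 to the remainder.
  leading term 1: no divisor's leading term divides it; move -4/35 to the remainder.
The remainder x_3**3 - 69/35*x_3**2 - 4/35 is nonzero, so it would be added as the next basis element.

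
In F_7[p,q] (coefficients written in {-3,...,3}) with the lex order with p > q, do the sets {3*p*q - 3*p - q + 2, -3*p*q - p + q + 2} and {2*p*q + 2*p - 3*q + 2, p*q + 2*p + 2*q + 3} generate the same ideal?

No, the ideals differ.

For a fixed monomial order, each ideal has a unique reduced Gröbner basis; comparing bases decides equality.
Buchberger on the first generating set:
f_1 = 3*p*q - 3*p - q + 2, LT = p*q.
f_2 = -3*p*q - p + q + 2, LT = p*q.

S(f_1,f_2): lcm = p*q. S = p - 1.
  leading term p: no divisor's leading term divides it; move p to the remainder.
  leading term 1: no divisor's leading term divides it; move -1 to the remainder.
  remainder p - 1 ≠ 0; add g_3 = p - 1 to the basis.

S(f_1,g_3): lcm = p*q. S = -p + 3*q + 3.
  leading term p: subtract (-1)·g_3 from -p + 3*q + 3 → 3*q + 2
  leading term q: no divisor's leading term divides it; move 3*q to the remainder.
  leading term 1: no divisor's leading term divides it; move 2 to the remainder.
  remainder 3*q + 2 ≠ 0; add g_4 = 3*q + 2 to the basis.

The other S-polynomials (S(f_2,g_3), S(f_1,g_4), S(f_2,g_4), S(g_3,g_4)) all reduce to 0 modulo the current basis, so we have a Gröbner basis.
Inter-reduce: drop elements whose leading term is divisible by another's, tail-reduce, and make monic.
Reduced Gröbner basis: {p - 1, q + 3}.

Buchberger on the second generating set:
h_1 = 2*p*q + 2*p - 3*q + 2, LT = p*q.
h_2 = p*q + 2*p + 2*q + 3, LT = p*q.

S(h_1,h_2): lcm = p*q. S = -p - 2.
  leading term p: no divisor's leading term divides it; move -p to the remainder.
  leading term 1: no divisor's leading term divides it; move -2 to the remainder.
  remainder -p - 2 ≠ 0; add k_3 = -p - 2 to the basis.

S(h_1,k_3): lcm = p*q. S = p + 1.
  leading term p: subtract (-1)·k_3 from p + 1 → -1
  leading term 1: no divisor's leading term divides it; move -1 to the remainder.
  remainder -1 ≠ 0; add k_4 = -1 to the basis.

The other S-polynomials (S(h_2,k_3), S(h_1,k_4), S(h_2,k_4), S(k_3,k_4)) all reduce to 0 modulo the current basis, so we have a Gröbner basis.
Inter-reduce: drop elements whose leading term is divisible by another's, tail-reduce, and make monic.
Reduced Gröbner basis: {1}.

Since the reduced bases disagree, the two ideals are not the same.
The same test decides containment: I ⊆ J iff every generator of I reduces to 0 modulo a Gröbner basis of J.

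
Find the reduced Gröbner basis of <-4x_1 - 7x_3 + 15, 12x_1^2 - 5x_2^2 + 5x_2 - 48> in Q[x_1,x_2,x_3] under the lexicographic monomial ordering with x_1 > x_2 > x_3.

G = {x_1 + 7/4x_3 - 15/4, x_2^2 - x_2 - 147/20x_3^2 + 63/2x_3 - 483/20}

f_1 = -4x_1 - 7x_3 + 15, LT = x_1.
f_2 = 12x_1^2 - 5x_2^2 + 5x_2 - 48, LT = x_1^2.

S(f_1,f_2): lcm = x_1^2. S = 7/4x_1x_3 - 15/4x_1 + 5/12x_2^2 - 5/12x_2 + 4.
  leading term x_1x_3: subtract (-7/16x_3)·f_1 from 7/4x_1x_3 - 15/4x_1 + 5/12x_2^2 - 5/12x_2 + 4 → -15/4x_1 + 5/12x_2^2 - 5/12x_2 - 49/16x_3^2 + 105/16x_3 + 4
  leading term x_1: subtract (15/16)·f_1 from -15/4x_1 + 5/12x_2^2 - 5/12x_2 - 49/16x_3^2 + 105/16x_3 + 4 → 5/12x_2^2 - 5/12x_2 - 49/16x_3^2 + 105/8x_3 - 161/16
  leading term x_2^2: no divisor's leading term divides it; move 5/12x_2^2 to the remainder.
  leading term x_2: no divisor's leading term divides it; move -5/12x_2 to the remainder.
  leading term x_3^2: no divisor's leading term divides it; move -49/16x_3^2 to the remainder.
  leading term x_3: no divisor's leading term divides it; move 105/8x_3 to the remainder.
  leading term 1: no divisor's leading term divides it; move -161/16 to the remainder.
  remainder 5/12x_2^2 - 5/12x_2 - 49/16x_3^2 + 105/8x_3 - 161/16 ≠ 0; add g_3 = 5/12x_2^2 - 5/12x_2 - 49/16x_3^2 + 105/8x_3 - 161/16 to the basis.

The other S-polynomials (S(f_1,g_3), S(f_2,g_3)) all reduce to 0 modulo the current basis, so we have a Gröbner basis.
Inter-reduce: drop elements whose leading term is divisible by another's, tail-reduce, and make monic.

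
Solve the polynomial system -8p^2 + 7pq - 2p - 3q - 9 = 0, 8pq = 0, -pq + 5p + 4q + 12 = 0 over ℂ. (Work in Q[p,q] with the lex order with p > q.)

{(0, -3)}

Compute a lex Gröbner basis by Buchberger's algorithm.
f_1 = -8p^2 + 7pq - 2p - 3q - 9, LT = p^2.
f_2 = 8pq, LT = pq.
f_3 = -pq + 5p + 4q + 12, LT = pq.

S(f_1,f_2): lcm = p^2q. S = -7/8pq^2 + 1/4pq + 3/8q^2 + 9/8q.
  leading term pq^2: subtract (-7/64q)·f_2 from -7/8pq^2 + 1/4pq + 3/8q^2 + 9/8q → 1/4pq + 3/8q^2 + 9/8q
  leading term pq: subtract (1/32)·f_2 from 1/4pq + 3/8q^2 + 9/8q → 3/8q^2 + 9/8q
  leading term q^2: no divisor's leading term divides it; move 3/8q^2 to the remainder.
  leading term q: no divisor's leading term divides it; move 9/8q to the remainder.
  remainder 3/8q^2 + 9/8q ≠ 0; add h_4 = 3/8q^2 + 9/8q to the basis.

S(f_1,f_3): lcm = p^2q. S = 5p^2 - 7/8pq^2 + 17/4pq + 12p + 3/8q^2 + 9/8q.
  leading term p^2: subtract (-5/8)·f_1 from 5p^2 - 7/8pq^2 + 17/4pq + 12p + 3/8q^2 + 9/8q → -7/8pq^2 + 69/8pq + 43/4p + 3/8q^2 - 3/4q - 45/8
  leading term pq^2: subtract (-7/64q)·f_2 from -7/8pq^2 + 69/8pq + 43/4p + 3/8q^2 - 3/4q - 45/8 → 69/8pq + 43/4p + 3/8q^2 - 3/4q - 45/8
  leading term pq: subtract (69/64)·f_2 from 69/8pq + 43/4p + 3/8q^2 - 3/4q - 45/8 → 43/4p + 3/8q^2 - 3/4q - 45/8
  leading term p: no divisor's leading term divides it; move 43/4p to the remainder.
  leading term q^2: subtract (1)·h_4 from 3/8q^2 - 3/4q - 45/8 → -15/8q - 45/8
  leading term q: no divisor's leading term divides it; move -15/8q to the remainder.
  leading term 1: no divisor's leading term divides it; move -45/8 to the remainder.
  remainder 43/4p - 15/8q - 45/8 ≠ 0; add h_5 = 43/4p - 15/8q - 45/8 to the basis.

S(f_2,f_3): lcm = pq. S = 5p + 4q + 12.
  leading term p: subtract (20/43)·h_5 from 5p + 4q + 12 → 419/86q + 1257/86
  leading term q: no divisor's leading term divides it; move 419/86q to the remainder.
  leading term 1: no divisor's leading term divides it; move 1257/86 to the remainder.
  remainder 419/86q + 1257/86 ≠ 0; add h_6 = 419/86q + 1257/86 to the basis.

S(f_1,h_4): leading monomials are coprime, so the S-polynomial reduces to 0 (Buchberger's first criterion).
S(f_2,h_4): lcm = pq^2. S = -3pq.
  leading term pq: subtract (-3/8)·f_2 from -3pq → 0
  remainder 0.

S(f_3,h_4): lcm = pq^2. S = -8pq - 4q^2 - 12q.
  leading term pq: subtract (-1)·f_2 from -8pq - 4q^2 - 12q → -4q^2 - 12q
  leading term q^2: subtract (-32/3)·h_4 from -4q^2 - 12q → 0
  remainder 0.

S(f_1,h_5): lcm = p^2. S = -241/344pq + 133/172p + 3/8q + 9/8.
  leading term pq: subtract (-241/2752)·f_2 from -241/344pq + 133/172p + 3/8q + 9/8 → 133/172p + 3/8q + 9/8
  leading term p: subtract (133/1849)·h_5 from 133/172p + 3/8q + 9/8 → 3771/7396q + 11313/7396
  leading term q: subtract (9/86)·h_6 from 3771/7396q + 11313/7396 → 0
  remainder 0.

S(f_2,h_5): lcm = pq. S = 15/86q^2 + 45/86q.
  leading term q^2: subtract (20/43)·h_4 from 15/86q^2 + 45/86q → 0
  remainder 0.

S(f_3,h_5): lcm = pq. S = -5p + 15/86q^2 - 299/86q - 12.
  leading term p: subtract (-20/43)·h_5 from -5p + 15/86q^2 - 299/86q - 12 → 15/86q^2 - 187/43q - 1257/86
  leading term q^2: subtract (20/43)·h_4 from 15/86q^2 - 187/43q - 1257/86 → -419/86q - 1257/86
  leading term q: subtract (-1)·h_6 from -419/86q - 1257/86 → 0
  remainder 0.

S(h_4,h_5): leading monomials are coprime, so the S-polynomial reduces to 0 (Buchberger's first criterion).
S(f_1,h_6): leading monomials are coprime, so the S-polynomial reduces to 0 (Buchberger's first criterion).
S(f_2,h_6): lcm = pq. S = -3p.
  leading term p: subtract (-12/43)·h_5 from -3p → -45/86q - 135/86
  leading term q: subtract (-45/419)·h_6 from -45/86q - 135/86 → 0
  remainder 0.

S(f_3,h_6): lcm = pq. S = -8p - 4q - 12.
  leading term p: subtract (-32/43)·h_5 from -8p - 4q - 12 → -232/43q - 696/43
  leading term q: subtract (-464/419)·h_6 from -232/43q - 696/43 → 0
  remainder 0.

S(h_4,h_6): lcm = q^2. S = 0.
  remainder 0.

S(h_5,h_6): leading monomials are coprime, so the S-polynomial reduces to 0 (Buchberger's first criterion).
Every S-polynomial of the final basis reduces to 0, so we have a Gröbner basis.
Inter-reduce: drop elements whose leading term is divisible by another's, tail-reduce, and make monic.
Reduced Gröbner basis: {p, q + 3}.

Since the basis is lex-ordered, q + 3 is univariate in q. Its roots are {-3}. Back-substituting each root into the other basis elements fixes the other coordinates.
  q = -3: the earlier basis element becomes p = 0, giving p = 0 — point (0, -3).
Substituting each solution back into the original system confirms all equations vanish.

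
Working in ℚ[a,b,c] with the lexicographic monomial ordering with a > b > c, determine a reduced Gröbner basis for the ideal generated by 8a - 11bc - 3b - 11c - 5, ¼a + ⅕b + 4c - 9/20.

G = {a + ⅘b + 16c - 9/5, bc + 47/55b + 139/11c - 47/55}

f_1 = 8a - 11bc - 3b - 11c - 5, LT = a.
f_2 = ¼a + ⅕b + 4c - 9/20, LT = a.

S(f_1,f_2): lcm = a. S = -11/8bc - 47/40b - 139/8c + 47/40.
  leading term bc: no divisor's leading term divides it; move -11/8bc to the remainder.
  leading term b: no divisor's leading term divides it; move -47/40b to the remainder.
  leading term c: no divisor's leading term divides it; move -139/8c to the remainder.
  leading term 1: no divisor's leading term divides it; move 47/40 to the remainder.
  remainder -11/8bc - 47/40b - 139/8c + 47/40 ≠ 0; add g_3 = -11/8bc - 47/40b - 139/8c + 47/40 to the basis.

S(f_1,g_3): leading monomials are coprime, so the S-polynomial reduces to 0 (Buchberger's first criterion).
S(f_2,g_3): leading monomials are coprime, so the S-polynomial reduces to 0 (Buchberger's first criterion).
Every S-polynomial of the final basis reduces to 0, so we have a Gröbner basis.
Inter-reduce: drop elements whose leading term is divisible by another's, tail-reduce, and make monic.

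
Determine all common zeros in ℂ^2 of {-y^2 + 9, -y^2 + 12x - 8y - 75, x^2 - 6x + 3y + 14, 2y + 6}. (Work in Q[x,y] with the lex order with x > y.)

Compute a lex Gröbner basis by Buchberger's algorithm.
f_1 = -y^2 + 9, LT = y^2.
f_2 = 12x - y^2 - 8y - 75, LT = x.
f_3 = x^2 - 6x + 3y + 14, LT = x^2.
f_4 = 2y + 6, LT = y.

The S-polynomials (S(f_1,f_2), S(f_1,f_3), S(f_1,f_4), S(f_2,f_3), S(f_2,f_4), S(f_3,f_4)) all reduce to 0 modulo the current basis, so we have a Gröbner basis.
Inter-reduce: drop elements whose leading term is divisible by another's, tail-reduce, and make monic.
Reduced Gröbner basis: {x - 5, y + 3}.

A lex Gröbner basis eliminates variables successively. Here y + 3 depends only on y, with roots {-3}; lifting each root through the earlier basis elements recovers the full solutions.
  y = -3: the earlier basis element becomes x - 5 = 0, giving x = 5 — point (5, -3).

{(5, -3)}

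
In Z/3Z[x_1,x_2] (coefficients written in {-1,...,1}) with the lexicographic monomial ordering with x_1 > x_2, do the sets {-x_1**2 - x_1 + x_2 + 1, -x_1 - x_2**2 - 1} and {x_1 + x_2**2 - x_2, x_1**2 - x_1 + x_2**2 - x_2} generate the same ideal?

For a fixed monomial order, each ideal has a unique reduced Gröbner basis; comparing bases decides equality.
Buchberger on the first generating set:
f_1 = -x_1**2 - x_1 + x_2 + 1, LT = x_1**2.
f_2 = -x_1 - x_2**2 - 1, LT = x_1.

S(f_1,f_2): lcm = x_1**2. S = -x_1*x_2**2 - x_2 - 1.
  leading term x_1*x_2**2: subtract (x_2**2)·f_2 from -x_1*x_2**2 - x_2 - 1 → x_2**4 + x_2**2 - x_2 - 1
  leading term x_2**4: no divisor's leading term divides it; move x_2**4 to the remainder.
  leading term x_2**2: no divisor's leading term divides it; move x_2**2 to the remainder.
  leading term x_2: no divisor's leading term divides it; move -x_2 to the remainder.
  leading term 1: no divisor's leading term divides it; move -1 to the remainder.
  remainder x_2**4 + x_2**2 - x_2 - 1 ≠ 0; add g_3 = x_2**4 + x_2**2 - x_2 - 1 to the basis.

S(f_1,g_3): leading monomials are coprime, so the S-polynomial reduces to 0 (Buchberger's first criterion).
S(f_2,g_3): leading monomials are coprime, so the S-polynomial reduces to 0 (Buchberger's first criterion).
Every S-polynomial of the final basis reduces to 0, so we have a Gröbner basis.
Inter-reduce: drop elements whose leading term is divisible by another's, tail-reduce, and make monic.
Reduced Gröbner basis: {x_1 + x_2**2 + 1, x_2**4 + x_2**2 - x_2 - 1}.

Buchberger on the second generating set:
h_1 = x_1 + x_2**2 - x_2, LT = x_1.
h_2 = x_1**2 - x_1 + x_2**2 - x_2, LT = x_1**2.

S(h_1,h_2): lcm = x_1**2. S = x_1*x_2**2 - x_1*x_2 + x_1 - x_2**2 + x_2.
  leading term x_1*x_2**2: subtract (x_2**2)·h_1 from x_1*x_2**2 - x_1*x_2 + x_1 - x_2**2 + x_2 → -x_1*x_2 + x_1 - x_2**4 + x_2**3 - x_2**2 + x_2
  leading term x_1*x_2: subtract (-x_2)·h_1 from -x_1*x_2 + x_1 - x_2**4 + x_2**3 - x_2**2 + x_2 → x_1 - x_2**4 - x_2**3 + x_2**2 + x_2
  leading term x_1: subtract (1)·h_1 from x_1 - x_2**4 - x_2**3 + x_2**2 + x_2 → -x_2**4 - x_2**3 - x_2
  leading term x_2**4: no divisor's leading term divides it; move -x_2**4 to the remainder.
  leading term x_2**3: no divisor's leading term divides it; move -x_2**3 to the remainder.
  leading term x_2: no divisor's leading term divides it; move -x_2 to the remainder.
  remainder -x_2**4 - x_2**3 - x_2 ≠ 0; add k_3 = -x_2**4 - x_2**3 - x_2 to the basis.

S(h_1,k_3): leading monomials are coprime, so the S-polynomial reduces to 0 (Buchberger's first criterion).
S(h_2,k_3): leading monomials are coprime, so the S-polynomial reduces to 0 (Buchberger's first criterion).
Every S-polynomial of the final basis reduces to 0, so we have a Gröbner basis.
Inter-reduce: drop elements whose leading term is divisible by another's, tail-reduce, and make monic.
Reduced Gröbner basis: {x_1 + x_2**2 - x_2, x_2**4 + x_2**3 + x_2}.

The bases are distinct; the ideals are different.

No, the ideals differ.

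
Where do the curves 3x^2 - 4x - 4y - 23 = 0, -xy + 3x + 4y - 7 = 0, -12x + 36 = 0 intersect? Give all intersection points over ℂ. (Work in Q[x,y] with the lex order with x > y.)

Compute a lex Gröbner basis by Buchberger's algorithm.
f_1 = 3x^2 - 4x - 4y - 23, LT = x^2.
f_2 = -xy + 3x + 4y - 7, LT = xy.
f_3 = -12x + 36, LT = x.

S(f_1,f_2): lcm = x^2y. S = 3x^2 + 8/3xy - 7x - 4/3y^2 - 23/3y.
  leading term x^2: subtract (1)·f_1 from 3x^2 + 8/3xy - 7x - 4/3y^2 - 23/3y → 8/3xy - 3x - 4/3y^2 - 11/3y + 23
  leading term xy: subtract (-8/3)·f_2 from 8/3xy - 3x - 4/3y^2 - 11/3y + 23 → 5x - 4/3y^2 + 7y + 13/3
  leading term x: subtract (-5/12)·f_3 from 5x - 4/3y^2 + 7y + 13/3 → -4/3y^2 + 7y + 58/3
  leading term y^2: no divisor's leading term divides it; move -4/3y^2 to the remainder.
  leading term y: no divisor's leading term divides it; move 7y to the remainder.
  leading term 1: no divisor's leading term divides it; move 58/3 to the remainder.
  remainder -4/3y^2 + 7y + 58/3 ≠ 0; add h_4 = -4/3y^2 + 7y + 58/3 to the basis.

S(f_1,f_3): lcm = x^2. S = 5/3x - 4/3y - 23/3.
  leading term x: subtract (-5/36)·f_3 from 5/3x - 4/3y - 23/3 → -4/3y - 8/3
  leading term y: no divisor's leading term divides it; move -4/3y to the remainder.
  leading term 1: no divisor's leading term divides it; move -8/3 to the remainder.
  remainder -4/3y - 8/3 ≠ 0; add h_5 = -4/3y - 8/3 to the basis.

The other S-polynomials (S(f_2,f_3), S(f_1,h_4), S(f_2,h_4), S(f_3,h_4), S(f_1,h_5), S(f_2,h_5), S(f_3,h_5), S(h_4,h_5)) all reduce to 0 modulo the current basis, so we have a Gröbner basis.
Inter-reduce: drop elements whose leading term is divisible by another's, tail-reduce, and make monic.
Reduced Gröbner basis: {x - 3, y + 2}.

Since the basis is lex-ordered, y + 2 is univariate in y. Its roots are {-2}. Back-substituting each root into the other basis elements fixes the other coordinates.
  y = -2: the earlier basis element becomes x - 3 = 0, giving x = 3 — point (3, -2).
Substituting each solution back into the original system confirms all equations vanish.
Zero-dimensionality of the ideal guarantees finitely many solutions over ℂ.

{(3, -2)}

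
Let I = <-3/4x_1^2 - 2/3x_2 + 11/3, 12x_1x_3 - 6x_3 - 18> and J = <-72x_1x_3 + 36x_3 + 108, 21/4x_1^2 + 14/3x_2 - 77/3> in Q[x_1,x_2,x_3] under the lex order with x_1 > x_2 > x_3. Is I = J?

Yes, the ideals are equal.

Since reduced Gröbner bases are canonical representatives of ideals under a given ordering, it suffices to compute and compare them.
Buchberger on the first generating set:
f_1 = -3/4x_1^2 - 2/3x_2 + 11/3, LT = x_1^2.
f_2 = 12x_1x_3 - 6x_3 - 18, LT = x_1x_3.

S(f_1,f_2): lcm = x_1^2x_3. S = 1/2x_1x_3 + 3/2x_1 + 8/9x_2x_3 - 44/9x_3.
  leading term x_1x_3: subtract (1/24)·f_2 from 1/2x_1x_3 + 3/2x_1 + 8/9x_2x_3 - 44/9x_3 → 3/2x_1 + 8/9x_2x_3 - 167/36x_3 + 3/4
  leading term x_1: no divisor's leading term divides it; move 3/2x_1 to the remainder.
  leading term x_2x_3: no divisor's leading term divides it; move 8/9x_2x_3 to the remainder.
  leading term x_3: no divisor's leading term divides it; move -167/36x_3 to the remainder.
  leading term 1: no divisor's leading term divides it; move 3/4 to the remainder.
  remainder 3/2x_1 + 8/9x_2x_3 - 167/36x_3 + 3/4 ≠ 0; add g_3 = 3/2x_1 + 8/9x_2x_3 - 167/36x_3 + 3/4 to the basis.

S(f_2,g_3): lcm = x_1x_3. S = -16/27x_2x_3^2 + 167/54x_3^2 - x_3 - 3/2.
  leading term x_2x_3^2: no divisor's leading term divides it; move -16/27x_2x_3^2 to the remainder.
  leading term x_3^2: no divisor's leading term divides it; move 167/54x_3^2 to the remainder.
  leading term x_3: no divisor's leading term divides it; move -x_3 to the remainder.
  leading term 1: no divisor's leading term divides it; move -3/2 to the remainder.
  remainder -16/27x_2x_3^2 + 167/54x_3^2 - x_3 - 3/2 ≠ 0; add g_4 = -16/27x_2x_3^2 + 167/54x_3^2 - x_3 - 3/2 to the basis.

The other S-polynomials (S(f_1,g_3), S(f_1,g_4), S(f_2,g_4), S(g_3,g_4)) all reduce to 0 modulo the current basis, so we have a Gröbner basis.
Inter-reduce: drop elements whose leading term is divisible by another's, tail-reduce, and make monic.
Reduced Gröbner basis: {x_1 + 16/27x_2x_3 - 167/54x_3 + 1/2, x_2x_3^2 - 167/32x_3^2 + 27/16x_3 + 81/32}.

Buchberger on the second generating set:
h_1 = -72x_1x_3 + 36x_3 + 108, LT = x_1x_3.
h_2 = 21/4x_1^2 + 14/3x_2 - 77/3, LT = x_1^2.

S(h_1,h_2): lcm = x_1^2x_3. S = -1/2x_1x_3 - 3/2x_1 - 8/9x_2x_3 + 44/9x_3.
  leading term x_1x_3: subtract (1/144)·h_1 from -1/2x_1x_3 - 3/2x_1 - 8/9x_2x_3 + 44/9x_3 → -3/2x_1 - 8/9x_2x_3 + 167/36x_3 - 3/4
  leading term x_1: no divisor's leading term divides it; move -3/2x_1 to the remainder.
  leading term x_2x_3: no divisor's leading term divides it; move -8/9x_2x_3 to the remainder.
  leading term x_3: no divisor's leading term divides it; move 167/36x_3 to the remainder.
  leading term 1: no divisor's leading term divides it; move -3/4 to the remainder.
  remainder -3/2x_1 - 8/9x_2x_3 + 167/36x_3 - 3/4 ≠ 0; add k_3 = -3/2x_1 - 8/9x_2x_3 + 167/36x_3 - 3/4 to the basis.

S(h_1,k_3): lcm = x_1x_3. S = -16/27x_2x_3^2 + 167/54x_3^2 - x_3 - 3/2.
  leading term x_2x_3^2: no divisor's leading term divides it; move -16/27x_2x_3^2 to the remainder.
  leading term x_3^2: no divisor's leading term divides it; move 167/54x_3^2 to the remainder.
  leading term x_3: no divisor's leading term divides it; move -x_3 to the remainder.
  leading term 1: no divisor's leading term divides it; move -3/2 to the remainder.
  remainder -16/27x_2x_3^2 + 167/54x_3^2 - x_3 - 3/2 ≠ 0; add k_4 = -16/27x_2x_3^2 + 167/54x_3^2 - x_3 - 3/2 to the basis.

The other S-polynomials (S(h_2,k_3), S(h_1,k_4), S(h_2,k_4), S(k_3,k_4)) all reduce to 0 modulo the current basis, so we have a Gröbner basis.
Inter-reduce: drop elements whose leading term is divisible by another's, tail-reduce, and make monic.
Reduced Gröbner basis: {x_1 + 16/27x_2x_3 - 167/54x_3 + 1/2, x_2x_3^2 - 167/32x_3^2 + 27/16x_3 + 81/32}.

Same reduced basis, so the two generating sets span the same ideal.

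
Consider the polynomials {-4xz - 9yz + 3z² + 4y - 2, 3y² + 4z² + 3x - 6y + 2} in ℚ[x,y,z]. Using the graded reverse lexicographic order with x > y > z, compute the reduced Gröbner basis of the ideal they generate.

f_1 = -4xz - 9yz + 3z² + 4y - 2, LT = xz.
f_2 = 3y² + 4z² + 3x - 6y + 2, LT = y².

The S-polynomials (S(f_1,f_2)) all reduce to 0 modulo the current basis, so we have a Gröbner basis.

G = {y² + 4/3z² + x - 2y + ⅔, xz + 9/4yz - ¾z² - y + ½}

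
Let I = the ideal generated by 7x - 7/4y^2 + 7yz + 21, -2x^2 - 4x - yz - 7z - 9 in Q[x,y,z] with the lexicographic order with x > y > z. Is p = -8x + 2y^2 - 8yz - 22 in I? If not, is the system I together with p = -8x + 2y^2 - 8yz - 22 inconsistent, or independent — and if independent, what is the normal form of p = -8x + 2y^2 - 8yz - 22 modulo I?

Adjoining -8x + 2y^2 - 8yz - 22 makes the ideal the whole ring: the system is inconsistent.

First compute the reduced Gröbner basis of I by Buchberger's algorithm.
f_1 = 7x - 7/4y^2 + 7yz + 21, LT = x.
f_2 = -2x^2 - 4x - yz - 7z - 9, LT = x^2.

S(f_1,f_2): lcm = x^2. S = -1/4xy^2 + xyz + x - 1/2yz - 7/2z - 9/2.
  leading term xy^2: subtract (-1/28y^2)·f_1 from -1/4xy^2 + xyz + x - 1/2yz - 7/2z - 9/2 → xyz + x - 1/16y^4 + 1/4y^3z + 3/4y^2 - 1/2yz - 7/2z - 9/2
  leading term xyz: subtract (1/7yz)·f_1 from xyz + x - 1/16y^4 + 1/4y^3z + 3/4y^2 - 1/2yz - 7/2z - 9/2 → x - 1/16y^4 + 1/2y^3z - y^2z^2 + 3/4y^2 - 7/2yz - 7/2z - 9/2
  leading term x: subtract (1/7)·f_1 from x - 1/16y^4 + 1/2y^3z - y^2z^2 + 3/4y^2 - 7/2yz - 7/2z - 9/2 → -1/16y^4 + 1/2y^3z - y^2z^2 + y^2 - 9/2yz - 7/2z - 15/2
  leading term y^4: no divisor's leading term divides it; move -1/16y^4 to the remainder.
  leading term y^3z: no divisor's leading term divides it; move 1/2y^3z to the remainder.
  leading term y^2z^2: no divisor's leading term divides it; move -y^2z^2 to the remainder.
  leading term y^2: no divisor's leading term divides it; move y^2 to the remainder.
  leading term yz: no divisor's leading term divides it; move -9/2yz to the remainder.
  leading term z: no divisor's leading term divides it; move -7/2z to the remainder.
  leading term 1: no divisor's leading term divides it; move -15/2 to the remainder.
  remainder -1/16y^4 + 1/2y^3z - y^2z^2 + y^2 - 9/2yz - 7/2z - 15/2 ≠ 0; add h_3 = -1/16y^4 + 1/2y^3z - y^2z^2 + y^2 - 9/2yz - 7/2z - 15/2 to the basis.

The other S-polynomials (S(f_1,h_3), S(f_2,h_3)) all reduce to 0 modulo the current basis, so we have a Gröbner basis.
Inter-reduce: drop elements whose leading term is divisible by another's, tail-reduce, and make monic.
Reduced Gröbner basis: {x - 1/4y^2 + yz + 3, y^4 - 8y^3z + 16y^2z^2 - 16y^2 + 72yz + 56z + 120}.
Label its elements g_1 = x - 1/4y^2 + yz + 3, g_2 = y^4 - 8y^3z + 16y^2z^2 - 16y^2 + 72yz + 56z + 120.

Reduce p = -8x + 2y^2 - 8yz - 22 modulo G:
  leading term x: subtract (-8)·g_1 from -8x + 2y^2 - 8yz - 22 → 2
  leading term 1: no divisor's leading term divides it; move 2 to the remainder.
  normal form = 2.
The normal form is nonzero, so p ∉ I. Since p minus its normal form lies in I, I + (p) = I + (r) where r = 2; decide whether this ideal is the whole ring.
Here r = 2 is a nonzero constant, hence a unit: 1 ∈ I + (p), the Gröbner basis of I + (p) is {1}, and the enlarged system has no common solution — adjoining p is inconsistent.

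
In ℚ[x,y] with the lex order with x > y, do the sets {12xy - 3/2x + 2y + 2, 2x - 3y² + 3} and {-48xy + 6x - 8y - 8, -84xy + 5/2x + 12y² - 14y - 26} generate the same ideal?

Equality of ideals is decidable: compute both reduced Gröbner bases (unique for the ordering) and check whether they agree.
Buchberger on the first generating set:
f_1 = 12xy - 3/2x + 2y + 2, LT = xy.
f_2 = 2x - 3y² + 3, LT = x.

S(f_1,f_2): lcm = xy. S = -⅛x + 3/2y³ - 4/3y + ⅙.
  leading term x: subtract (-1/16)·f_2 from -⅛x + 3/2y³ - 4/3y + ⅙ → 3/2y³ - 3/16y² - 4/3y + 17/48
  leading term y³: no divisor's leading term divides it; move 3/2y³ to the remainder.
  leading term y²: no divisor's leading term divides it; move -3/16y² to the remainder.
  leading term y: no divisor's leading term divides it; move -4/3y to the remainder.
  leading term 1: no divisor's leading term divides it; move 17/48 to the remainder.
  remainder 3/2y³ - 3/16y² - 4/3y + 17/48 ≠ 0; add g_3 = 3/2y³ - 3/16y² - 4/3y + 17/48 to the basis.

The other S-polynomials (S(f_1,g_3), S(f_2,g_3)) all reduce to 0 modulo the current basis, so we have a Gröbner basis.
Inter-reduce: drop elements whose leading term is divisible by another's, tail-reduce, and make monic.
Reduced Gröbner basis: {x - 3/2y² + 3/2, y³ - ⅛y² - 8/9y + 17/72}.

Buchberger on the second generating set:
h_1 = -48xy + 6x - 8y - 8, LT = xy.
h_2 = -84xy + 5/2x + 12y² - 14y - 26, LT = xy.

S(h_1,h_2): lcm = xy. S = -2/21x + 1/7y² - 1/7.
  leading term x: no divisor's leading term divides it; move -2/21x to the remainder.
  leading term y²: no divisor's leading term divides it; move 1/7y² to the remainder.
  leading term 1: no divisor's leading term divides it; move -1/7 to the remainder.
  remainder -2/21x + 1/7y² - 1/7 ≠ 0; add k_3 = -2/21x + 1/7y² - 1/7 to the basis.

S(h_1,k_3): lcm = xy. S = -⅛x + 3/2y³ - 4/3y + ⅙.
  leading term x: subtract (21/16)·k_3 from -⅛x + 3/2y³ - 4/3y + ⅙ → 3/2y³ - 3/16y² - 4/3y + 17/48
  leading term y³: no divisor's leading term divides it; move 3/2y³ to the remainder.
  leading term y²: no divisor's leading term divides it; move -3/16y² to the remainder.
  leading term y: no divisor's leading term divides it; move -4/3y to the remainder.
  leading term 1: no divisor's leading term divides it; move 17/48 to the remainder.
  remainder 3/2y³ - 3/16y² - 4/3y + 17/48 ≠ 0; add k_4 = 3/2y³ - 3/16y² - 4/3y + 17/48 to the basis.

The other S-polynomials (S(h_2,k_3), S(h_1,k_4), S(h_2,k_4), S(k_3,k_4)) all reduce to 0 modulo the current basis, so we have a Gröbner basis.
Inter-reduce: drop elements whose leading term is divisible by another's, tail-reduce, and make monic.
Reduced Gröbner basis: {x - 3/2y² + 3/2, y³ - ⅛y² - 8/9y + 17/72}.

The two bases agree; hence the ideals are identical.

Yes, the ideals are equal.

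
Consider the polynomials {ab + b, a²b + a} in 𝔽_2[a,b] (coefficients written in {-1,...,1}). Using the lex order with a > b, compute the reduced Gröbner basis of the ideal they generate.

G = {a + b, b² + b}

The reduced Gröbner basis is the canonical form of the ideal for this ordering.

f_1 = ab + b, LT = ab.
f_2 = a²b + a, LT = a²b.

S(f_1,f_2): lcm = a²b. S = ab + a.
  leading term ab: subtract (1)·f_1 from ab + a → a + b
  leading term a: no divisor's leading term divides it; move a to the remainder.
  leading term b: no divisor's leading term divides it; move b to the remainder.
  remainder a + b ≠ 0; add g_3 = a + b to the basis.

S(f_1,g_3): lcm = ab. S = b² + b.
  leading term b²: no divisor's leading term divides it; move b² to the remainder.
  leading term b: no divisor's leading term divides it; move b to the remainder.
  remainder b² + b ≠ 0; add g_4 = b² + b to the basis.

The other S-polynomials (S(f_2,g_3), S(f_1,g_4), S(f_2,g_4), S(g_3,g_4)) all reduce to 0 modulo the current basis, so we have a Gröbner basis.
Inter-reduce: drop elements whose leading term is divisible by another's, tail-reduce, and make monic.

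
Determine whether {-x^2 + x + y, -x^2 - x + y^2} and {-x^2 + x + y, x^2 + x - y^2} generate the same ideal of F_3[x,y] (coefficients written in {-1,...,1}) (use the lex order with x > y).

Yes, the ideals are equal.

Equality of ideals is decidable: compute both reduced Gröbner bases (unique for the ordering) and check whether they agree.
Buchberger on the first generating set:
f_1 = -x^2 + x + y, LT = x^2.
f_2 = -x^2 - x + y^2, LT = x^2.

S(f_1,f_2): lcm = x^2. S = x + y^2 - y.
  reduce S modulo (f_1, f_2):
  remainder x + y^2 - y ≠ 0; add g_3 = x + y^2 - y to the basis.

S(f_1,g_3): lcm = x^2. S = -xy^2 + xy - x - y.
  reduce S modulo (f_1, f_2, g_3):
  remainder y^4 + y^3 - y^2 + y ≠ 0; add g_4 = y^4 + y^3 - y^2 + y to the basis.

The other S-polynomials (S(f_2,g_3), S(f_1,g_4), S(f_2,g_4), S(g_3,g_4)) all reduce to 0 modulo the current basis, so we have a Gröbner basis.
Inter-reduce: drop elements whose leading term is divisible by another's, tail-reduce, and make monic.
Reduced Gröbner basis: {x + y^2 - y, y^4 + y^3 - y^2 + y}.

Buchberger on the second generating set:
h_1 = -x^2 + x + y, LT = x^2.
h_2 = x^2 + x - y^2, LT = x^2.

S(h_1,h_2): lcm = x^2. S = x + y^2 - y.
  reduce S modulo (h_1, h_2):
  remainder x + y^2 - y ≠ 0; add k_3 = x + y^2 - y to the basis.

S(h_1,k_3): lcm = x^2. S = -xy^2 + xy - x - y.
  reduce S modulo (h_1, h_2, k_3):
  remainder y^4 + y^3 - y^2 + y ≠ 0; add k_4 = y^4 + y^3 - y^2 + y to the basis.

The other S-polynomials (S(h_2,k_3), S(h_1,k_4), S(h_2,k_4), S(k_3,k_4)) all reduce to 0 modulo the current basis, so we have a Gröbner basis.
Inter-reduce: drop elements whose leading term is divisible by another's, tail-reduce, and make monic.
Reduced Gröbner basis: {x + y^2 - y, y^4 + y^3 - y^2 + y}.

These coincide, so the ideals are equal.
The same test decides containment: I ⊆ J iff every generator of I reduces to 0 modulo a Gröbner basis of J.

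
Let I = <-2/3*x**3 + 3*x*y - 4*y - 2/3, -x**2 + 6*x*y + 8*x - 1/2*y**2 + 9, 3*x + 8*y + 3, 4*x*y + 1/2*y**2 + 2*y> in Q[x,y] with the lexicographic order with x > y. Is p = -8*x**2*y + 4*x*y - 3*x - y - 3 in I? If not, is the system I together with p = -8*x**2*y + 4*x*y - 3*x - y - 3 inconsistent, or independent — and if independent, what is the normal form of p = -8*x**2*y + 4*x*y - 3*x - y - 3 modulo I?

First compute the reduced Gröbner basis of I by Buchberger's algorithm.
f_1 = -2/3*x**3 + 3*x*y - 4*y - 2/3, LT = x**3.
f_2 = -x**2 + 6*x*y + 8*x - 1/2*y**2 + 9, LT = x**2.
f_3 = 3*x + 8*y + 3, LT = x.
f_4 = 4*x*y + 1/2*y**2 + 2*y, LT = x*y.

S(f_1,f_2): lcm = x**3. S = 6*x**2*y + 8*x**2 - 1/2*x*y**2 - 9/2*x*y + 9*x + 6*y + 1.
  reduce S modulo (f_1, f_2, f_3, f_4):
  remainder -293/3*y**3 - 567/2*y**2 - 1357/6*y ≠ 0; add h_5 = -293/3*y**3 - 567/2*y**2 - 1357/6*y to the basis.

S(f_1,f_3): lcm = x**3. S = -8/3*x**2*y - x**2 - 9/2*x*y + 6*y + 1.
  reduce S modulo (f_1, f_2, f_3, f_4, h_5):
  remainder -138871/5274*y**2 - 117301/1758*y ≠ 0; add h_6 = -138871/5274*y**2 - 117301/1758*y to the basis.

S(f_1,f_4): lcm = x**3*y. S = -1/8*x**2*y**2 - 1/2*x**2*y - 9/2*x*y**2 + 6*y**2 + y.
  reduce S modulo (f_1, f_2, f_3, f_4, h_5, h_6):
  remainder 159312675253/3906163488*y ≠ 0; add h_7 = 159312675253/3906163488*y to the basis.

The other S-polynomials (S(f_2,f_3), S(f_2,f_4), S(f_3,f_4), S(f_1,h_5), S(f_2,h_5), S(f_3,h_5), S(f_4,h_5), S(f_1,h_6), S(f_2,h_6), S(f_3,h_6), S(f_4,h_6), S(h_5,h_6), S(f_1,h_7), S(f_2,h_7), S(f_3,h_7), S(f_4,h_7), S(h_5,h_7), S(h_6,h_7)) all reduce to 0 modulo the current basis, so we have a Gröbner basis.
Inter-reduce: drop elements whose leading term is divisible by another's, tail-reduce, and make monic.
Reduced Gröbner basis: {x + 1, y}.
Label its elements g_1 = x + 1, g_2 = y.

Reduce p = -8*x**2*y + 4*x*y - 3*x - y - 3 modulo G:
  leading term x**2*y: subtract (-8*x*y)·g_1 from -8*x**2*y + 4*x*y - 3*x - y - 3 → 12*x*y - 3*x - y - 3
  leading term x*y: subtract (12*y)·g_1 from 12*x*y - 3*x - y - 3 → -3*x - 13*y - 3
  leading term x: subtract (-3)·g_1 from -3*x - 13*y - 3 → -13*y
  leading term y: subtract (-13)·g_2 from -13*y → 0
  normal form = 0.
Since the normal form is 0, p ∈ I.

-8*x**2*y + 4*x*y - 3*x - y - 3 lies in I (it reduces to 0).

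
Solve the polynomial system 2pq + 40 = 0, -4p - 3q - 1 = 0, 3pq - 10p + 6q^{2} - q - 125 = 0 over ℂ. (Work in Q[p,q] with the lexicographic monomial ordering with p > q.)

{(-4, 5)}

Compute a lex Gröbner basis by Buchberger's algorithm.
f_1 = 2pq + 40, LT = pq.
f_2 = -4p - 3q - 1, LT = p.
f_3 = 3pq - 10p + 6q^{2} - q - 125, LT = pq.

S(f_1,f_2): lcm = pq. S = -\tfrac{3}{4}q^{2} - \tfrac{1}{4}q + 20.
  leading term q^{2}: no divisor's leading term divides it; move -\tfrac{3}{4}q^{2} to the remainder.
  leading term q: no divisor's leading term divides it; move -\tfrac{1}{4}q to the remainder.
  leading term 1: no divisor's leading term divides it; move 20 to the remainder.
  remainder -\tfrac{3}{4}q^{2} - \tfrac{1}{4}q + 20 ≠ 0; add h_4 = -\tfrac{3}{4}q^{2} - \tfrac{1}{4}q + 20 to the basis.

S(f_1,f_3): lcm = pq. S = \tfrac{10}{3}p - 2q^{2} + \tfrac{1}{3}q + \tfrac{185}{3}.
  leading term p: subtract (-\tfrac{5}{6})·f_2 from \tfrac{10}{3}p - 2q^{2} + \tfrac{1}{3}q + \tfrac{185}{3} → -2q^{2} - \tfrac{13}{6}q + \tfrac{365}{6}
  leading term q^{2}: subtract (\tfrac{8}{3})·h_4 from -2q^{2} - \tfrac{13}{6}q + \tfrac{365}{6} → -\tfrac{3}{2}q + \tfrac{15}{2}
  leading term q: no divisor's leading term divides it; move -\tfrac{3}{2}q to the remainder.
  leading term 1: no divisor's leading term divides it; move \tfrac{15}{2} to the remainder.
  remainder -\tfrac{3}{2}q + \tfrac{15}{2} ≠ 0; add h_5 = -\tfrac{3}{2}q + \tfrac{15}{2} to the basis.

The other S-polynomials (S(f_2,f_3), S(f_1,h_4), S(f_2,h_4), S(f_3,h_4), S(f_1,h_5), S(f_2,h_5), S(f_3,h_5), S(h_4,h_5)) all reduce to 0 modulo the current basis, so we have a Gröbner basis.
Inter-reduce: drop elements whose leading term is divisible by another's, tail-reduce, and make monic.
Reduced Gröbner basis: {p + 4, q - 5}.

The lex basis is triangular: the last element involves only q. Solving q - 5 = 0 gives q ∈ {5}; substituting each value into the earlier elements determines the remaining variables.
  q = 5: the earlier basis element becomes p + 4 = 0, giving p = -4 — point (-4, 5).
Zero-dimensionality of the ideal guarantees finitely many solutions over ℂ.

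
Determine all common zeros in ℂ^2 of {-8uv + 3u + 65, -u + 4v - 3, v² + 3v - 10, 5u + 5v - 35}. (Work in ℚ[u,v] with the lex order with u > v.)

Compute a lex Gröbner basis by Buchberger's algorithm.
f_1 = -8uv + 3u + 65, LT = uv.
f_2 = -u + 4v - 3, LT = u.
f_3 = v² + 3v - 10, LT = v².
f_4 = 5u + 5v - 35, LT = u.

S(f_1,f_2): lcm = uv. S = -⅜u + 4v² - 3v - 65/8.
  leading term u: subtract (⅜)·f_2 from -⅜u + 4v² - 3v - 65/8 → 4v² - 9/2v - 7
  leading term v²: subtract (4)·f_3 from 4v² - 9/2v - 7 → -33/2v + 33
  leading term v: no divisor's leading term divides it; move -33/2v to the remainder.
  leading term 1: no divisor's leading term divides it; move 33 to the remainder.
  remainder -33/2v + 33 ≠ 0; add h_5 = -33/2v + 33 to the basis.

The other S-polynomials (S(f_1,f_3), S(f_1,f_4), S(f_2,f_3), S(f_2,f_4), S(f_3,f_4), S(f_1,h_5), S(f_2,h_5), S(f_3,h_5), S(f_4,h_5)) all reduce to 0 modulo the current basis, so we have a Gröbner basis.
Inter-reduce: drop elements whose leading term is divisible by another's, tail-reduce, and make monic.
Reduced Gröbner basis: {u - 5, v - 2}.

From the last basis element, v - 2 = 0, so v takes values in {2}. Each choice, substituted upward through the basis, yields the corresponding point(s) of the solution set.
  v = 2: the earlier basis element becomes u - 5 = 0, giving u = 5 — point (5, 2).

{(5, 2)}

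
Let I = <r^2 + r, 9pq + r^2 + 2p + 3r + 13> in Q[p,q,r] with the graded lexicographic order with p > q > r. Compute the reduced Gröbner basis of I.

f_1 = r^2 + r, LT = r^2.
f_2 = 9pq + r^2 + 2p + 3r + 13, LT = pq.

The S-polynomials (S(f_1,f_2)) all reduce to 0 modulo the current basis, so we have a Gröbner basis.

G = {pq + 2/9p + 2/9r + 13/9, r^2 + r}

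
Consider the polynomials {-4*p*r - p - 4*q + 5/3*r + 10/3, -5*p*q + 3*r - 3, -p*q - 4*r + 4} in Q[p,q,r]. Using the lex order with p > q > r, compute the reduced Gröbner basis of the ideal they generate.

f_1 = -4*p*r - p - 4*q + 5/3*r + 10/3, LT = p*r.
f_2 = -5*p*q + 3*r - 3, LT = p*q.
f_3 = -p*q - 4*r + 4, LT = p*q.

S(f_1,f_2): lcm = p*q*r. S = 1/4*p*q + q**2 - 5/12*q*r - 5/6*q + 3/5*r**2 - 3/5*r.
  leading term p*q: subtract (-1/20)·f_2 from 1/4*p*q + q**2 - 5/12*q*r - 5/6*q + 3/5*r**2 - 3/5*r → q**2 - 5/12*q*r - 5/6*q + 3/5*r**2 - 9/20*r - 3/20
  leading term q**2: no divisor's leading term divides it; move q**2 to the remainder.
  leading term q*r: no divisor's leading term divides it; move -5/12*q*r to the remainder.
  leading term q: no divisor's leading term divides it; move -5/6*q to the remainder.
  leading term r**2: no divisor's leading term divides it; move 3/5*r**2 to the remainder.
  leading term r: no divisor's leading term divides it; move -9/20*r to the remainder.
  leading term 1: no divisor's leading term divides it; move -3/20 to the remainder.
  remainder q**2 - 5/12*q*r - 5/6*q + 3/5*r**2 - 9/20*r - 3/20 ≠ 0; add g_4 = q**2 - 5/12*q*r - 5/6*q + 3/5*r**2 - 9/20*r - 3/20 to the basis.

S(f_1,f_3): lcm = p*q*r. S = 1/4*p*q + q**2 - 5/12*q*r - 5/6*q - 4*r**2 + 4*r.
  leading term p*q: subtract (-1/20)·f_2 from 1/4*p*q + q**2 - 5/12*q*r - 5/6*q - 4*r**2 + 4*r → q**2 - 5/12*q*r - 5/6*q - 4*r**2 + 83/20*r - 3/20
  leading term q**2: subtract (1)·g_4 from q**2 - 5/12*q*r - 5/6*q - 4*r**2 + 83/20*r - 3/20 → -23/5*r**2 + 23/5*r
  leading term r**2: no divisor's leading term divides it; move -23/5*r**2 to the remainder.
  leading term r: no divisor's leading term divides it; move 23/5*r to the remainder.
  remainder -23/5*r**2 + 23/5*r ≠ 0; add g_5 = -23/5*r**2 + 23/5*r to the basis.

S(f_2,f_3): lcm = p*q. S = -23/5*r + 23/5.
  leading term r: no divisor's leading term divides it; move -23/5*r to the remainder.
  leading term 1: no divisor's leading term divides it; move 23/5 to the remainder.
  remainder -23/5*r + 23/5 ≠ 0; add g_6 = -23/5*r + 23/5 to the basis.

S(f_1,g_5): lcm = p*r**2. S = 5/4*p*r + q*r - 5/12*r**2 - 5/6*r.
  leading term p*r: subtract (-5/16)·f_1 from 5/4*p*r + q*r - 5/12*r**2 - 5/6*r → -5/16*p + q*r - 5/4*q - 5/12*r**2 - 5/16*r + 25/24
  leading term p: no divisor's leading term divides it; move -5/16*p to the remainder.
  leading term q*r: subtract (-5/23*q)·g_6 from q*r - 5/4*q - 5/12*r**2 - 5/16*r + 25/24 → -1/4*q - 5/12*r**2 - 5/16*r + 25/24
  leading term q: no divisor's leading term divides it; move -1/4*q to the remainder.
  leading term r**2: subtract (25/276)·g_5 from -5/12*r**2 - 5/16*r + 25/24 → -35/48*r + 25/24
  leading term r: subtract (175/1104)·g_6 from -35/48*r + 25/24 → 5/16
  leading term 1: no divisor's leading term divides it; move 5/16 to the remainder.
  remainder -5/16*p - 1/4*q + 5/16 ≠ 0; add g_7 = -5/16*p - 1/4*q + 5/16 to the basis.

The other S-polynomials (S(f_1,g_4), S(f_2,g_4), S(f_3,g_4), S(f_2,g_5), S(f_3,g_5), S(g_4,g_5), S(f_1,g_6), S(f_2,g_6), S(f_3,g_6), S(g_4,g_6), S(g_5,g_6), S(f_1,g_7), S(f_2,g_7), S(f_3,g_7), S(g_4,g_7), S(g_5,g_7), S(g_6,g_7)) all reduce to 0 modulo the current basis, so we have a Gröbner basis.
Inter-reduce: drop elements whose leading term is divisible by another's, tail-reduce, and make monic.

G = {p + 4/5*q - 1, q**2 - 5/4*q, r - 1}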